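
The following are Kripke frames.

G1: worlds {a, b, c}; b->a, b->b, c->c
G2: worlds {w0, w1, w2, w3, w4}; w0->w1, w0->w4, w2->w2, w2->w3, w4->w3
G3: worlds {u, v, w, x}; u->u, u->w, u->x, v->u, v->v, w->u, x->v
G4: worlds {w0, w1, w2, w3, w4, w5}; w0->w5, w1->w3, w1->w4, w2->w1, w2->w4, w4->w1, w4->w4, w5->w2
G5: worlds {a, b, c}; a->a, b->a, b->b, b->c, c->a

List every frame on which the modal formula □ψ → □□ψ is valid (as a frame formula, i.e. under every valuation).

G1, G5

The schema corresponds to transitivity: ∀x ∀y ∀z (Rxy ∧ Ryz → Rxz).
G1: ✓.
G2: fails — Rw0w4 and Rw4w3 but not Rw0w3.
G3: fails — Rwu and Ruw but not Rww.
G4: fails — Rw5w2 and Rw2w4 but not Rw5w4.
G5: ✓.
Valid on: G1, G5.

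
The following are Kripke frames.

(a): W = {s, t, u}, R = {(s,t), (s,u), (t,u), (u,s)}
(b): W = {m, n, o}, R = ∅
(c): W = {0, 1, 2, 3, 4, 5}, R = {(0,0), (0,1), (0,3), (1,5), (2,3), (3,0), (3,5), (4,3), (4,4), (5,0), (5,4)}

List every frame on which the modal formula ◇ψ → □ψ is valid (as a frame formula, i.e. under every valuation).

(b)

The schema corresponds to partial functionality: ∀x ∀y ∀z (Rxy ∧ Rxz → y = z).
(a): fails — s sees both t and u.
(b): ✓.
(c): fails — 0 sees both 0 and 1.
Valid on: (b).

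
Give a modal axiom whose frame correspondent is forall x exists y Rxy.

This is seriality; the standard corresponding axiom is D: □r → ◇r.
Suppose □r→◇r is valid. At any x set V(r)=W. Then □r at x, so ◇r at x, so x has a successor.

□r → ◇r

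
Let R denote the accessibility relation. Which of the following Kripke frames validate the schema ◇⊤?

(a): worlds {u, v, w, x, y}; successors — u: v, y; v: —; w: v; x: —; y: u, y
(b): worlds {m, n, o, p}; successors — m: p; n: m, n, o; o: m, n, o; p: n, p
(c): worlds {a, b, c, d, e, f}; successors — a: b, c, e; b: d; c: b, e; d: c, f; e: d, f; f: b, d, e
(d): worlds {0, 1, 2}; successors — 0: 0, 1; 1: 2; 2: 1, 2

(b), (c), (d)

Frame correspondent (Sahlqvist): ∀x ∃y Rxy — i.e. seriality.
(a): fails — world v has no successor.
(b): ✓.
(c): ✓.
(d): ✓.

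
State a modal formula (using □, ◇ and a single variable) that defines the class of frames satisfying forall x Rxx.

□s → s

This is reflexivity; the standard corresponding axiom is T: □s → s.
Suppose □s→s is valid. At any x set V(s)={w : Rxw}. Then □s holds at x, so s holds at x, i.e. Rxx.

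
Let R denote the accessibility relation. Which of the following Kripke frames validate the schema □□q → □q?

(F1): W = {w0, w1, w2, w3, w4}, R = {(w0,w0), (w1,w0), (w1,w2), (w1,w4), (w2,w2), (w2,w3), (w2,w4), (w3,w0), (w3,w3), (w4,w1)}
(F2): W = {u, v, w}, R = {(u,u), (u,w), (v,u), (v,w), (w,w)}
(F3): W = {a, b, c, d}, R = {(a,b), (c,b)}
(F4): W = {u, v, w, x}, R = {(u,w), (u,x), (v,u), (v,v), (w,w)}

(F2)

This is the axiom for density; its first-order frame correspondent is ∀x ∀y (Rxy → ∃z (Rxz ∧ Rzy)).
(F1): fails — Rw4w1 but no z with Rw4z and Rzw1.
(F2): ✓.
(F3): fails — Rab but no z with Raz and Rzb.
(F4): fails — Rux but no z with Ruz and Rzx.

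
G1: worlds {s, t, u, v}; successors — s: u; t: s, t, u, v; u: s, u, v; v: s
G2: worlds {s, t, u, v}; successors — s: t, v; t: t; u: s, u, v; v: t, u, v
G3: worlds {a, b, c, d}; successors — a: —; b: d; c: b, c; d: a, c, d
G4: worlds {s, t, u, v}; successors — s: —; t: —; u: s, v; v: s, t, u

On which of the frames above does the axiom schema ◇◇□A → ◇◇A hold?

Frame correspondent (Sahlqvist): ∀x ∀y (xR²y → ∃w (yRw ∧ xR²w)) — i.e. a generalized confluence (Geach) condition.
G1: ✓.
G2: ✓.
G3: fails — bR²a but no w with aRw and bR²w.
G4: fails — uR²s but no w with sRw and uR²w.

G1, G2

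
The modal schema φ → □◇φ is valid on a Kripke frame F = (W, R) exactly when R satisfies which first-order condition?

Symmetry

Suppose φ→□◇φ is valid. Take Rxy and set V(φ)={x}. Then φ at x, so □◇φ at x, so ◇φ at y, so some z with Ryz has φ; z=x, i.e. Ryx.
Conversely, on a frame with symmetry the schema holds at every world under every valuation.
So the correspondent is symmetry.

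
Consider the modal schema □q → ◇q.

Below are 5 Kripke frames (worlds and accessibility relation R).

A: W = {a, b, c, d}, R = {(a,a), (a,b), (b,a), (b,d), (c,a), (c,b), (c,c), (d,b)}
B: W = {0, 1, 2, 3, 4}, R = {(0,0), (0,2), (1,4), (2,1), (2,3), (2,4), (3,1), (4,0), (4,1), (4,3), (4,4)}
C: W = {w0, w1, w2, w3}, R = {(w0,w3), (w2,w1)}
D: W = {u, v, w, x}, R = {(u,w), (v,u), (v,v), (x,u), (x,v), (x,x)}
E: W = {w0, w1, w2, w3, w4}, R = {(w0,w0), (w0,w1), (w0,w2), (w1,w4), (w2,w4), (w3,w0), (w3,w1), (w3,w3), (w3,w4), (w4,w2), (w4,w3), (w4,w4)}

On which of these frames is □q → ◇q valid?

This is the axiom for seriality; its first-order frame correspondent is ∀x ∃y Rxy.
A: ✓.
B: ✓.
C: fails — world w1 has no successor.
D: fails — world w has no successor.
E: ✓.
Valid on: A, B, E.

A, B, E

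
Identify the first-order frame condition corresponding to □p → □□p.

Transitivity

Suppose □p→□□p is valid. Take Rxy, Ryz and set V(p)={w : Rxw}. Then □p at x, so □□p at x, so □p at y, so p at z, i.e. Rxz.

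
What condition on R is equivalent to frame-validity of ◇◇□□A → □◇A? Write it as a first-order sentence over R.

This is a Sahlqvist (Geach-type) schema ◇^2□^2A → □^1◇^1A.
Minimal-valuation argument: fix x; take any y with xR^2y and any z with xR^1z. Set V(A) to the set of worlds R-reachable from y in exactly 2 steps. Then □^2A holds at y, so the antecedent holds at x; validity forces ◇^1A at z, giving a w with zR^1w and yR^2w.
First-order correspondent: ∀x ∀y ∀z ((xR²y ∧ xRz) → ∃w (yR²w ∧ zRw)).

∀x ∀y ∀z ((xR²y ∧ xRz) → ∃w (yR²w ∧ zRw))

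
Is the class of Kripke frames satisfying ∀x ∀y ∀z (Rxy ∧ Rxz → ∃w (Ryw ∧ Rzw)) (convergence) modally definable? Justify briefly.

This is a Sahlqvist condition; the .2 axiom ◇□r → □◇r defines it.
Suppose ◇□r→□◇r is valid. Take Rxy, Rxz and set V(r)={w : Ryw}. Then □r at y so ◇□r at x, so □◇r at x, so ◇r at z, giving w with Rzw and Ryw.

Yes, by ◇□r → □◇r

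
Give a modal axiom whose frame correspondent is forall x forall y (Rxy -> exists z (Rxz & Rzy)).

A defining formula is □□s → □s (the C4 axiom).
Suppose □□s→□s is valid. Take Rxy and set V(s)={w : xR²w}. Then □□s at x, so □s at x, so s at y, i.e. ∃z(Rxz∧Rzy).

□□s → □s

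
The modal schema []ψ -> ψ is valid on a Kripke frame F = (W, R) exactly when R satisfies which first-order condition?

Suppose □ψ→ψ is valid. At any x set V(ψ)={w : Rxw}. Then □ψ holds at x, so ψ holds at x, i.e. Rxx.
Conversely, on a frame with reflexivity the schema holds at every world under every valuation.
Frame condition: forall x Rxx.

reflexivity: forall x Rxx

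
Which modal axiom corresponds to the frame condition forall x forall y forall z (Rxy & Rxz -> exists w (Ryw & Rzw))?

◇□s → □◇s

A defining formula is ◇□s → □◇s (the .2 axiom).
Suppose ◇□s→□◇s is valid. Take Rxy, Rxz and set V(s)={w : Ryw}. Then □s at y so ◇□s at x, so □◇s at x, so ◇s at z, giving w with Rzw and Ryw.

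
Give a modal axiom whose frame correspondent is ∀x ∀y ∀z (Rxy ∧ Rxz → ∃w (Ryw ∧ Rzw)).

◇□s → □◇s

A defining formula is ◇□s → □◇s (the .2 axiom).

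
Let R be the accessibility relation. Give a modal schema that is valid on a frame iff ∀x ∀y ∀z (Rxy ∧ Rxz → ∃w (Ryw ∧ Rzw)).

A defining formula is ◇□p → □◇p (the .2 axiom).
Suppose ◇□p→□◇p is valid. Take Rxy, Rxz and set V(p)={w : Ryw}. Then □p at y so ◇□p at x, so □◇p at x, so ◇p at z, giving w with Rzw and Ryw.

◇□p → □◇p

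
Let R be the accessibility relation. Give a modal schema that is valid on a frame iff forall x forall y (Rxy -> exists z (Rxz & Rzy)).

The condition is density. The C4 schema □□p → □p defines it.
Suppose □□p→□p is valid. Take Rxy and set V(p)={w : xR²w}. Then □□p at x, so □p at x, so p at y, i.e. ∃z(Rxz∧Rzy).

□□p → □p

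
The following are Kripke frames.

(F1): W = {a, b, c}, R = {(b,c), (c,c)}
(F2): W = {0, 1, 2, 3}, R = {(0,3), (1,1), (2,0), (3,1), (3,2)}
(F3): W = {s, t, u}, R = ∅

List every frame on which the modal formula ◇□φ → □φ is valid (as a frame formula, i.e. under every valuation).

Frame correspondent (Sahlqvist): ∀x ∀y ∀z ((xRy ∧ xRz) → ∃w (yRw ∧ z = w)) — i.e. a generalized confluence (Geach) condition.
(F1): condition met.
(F2): fails — 0R3, 0R3 but no w with 3Rw and 3=w.
(F3): condition met.
Valid on: (F1), (F3).

(F1), (F3)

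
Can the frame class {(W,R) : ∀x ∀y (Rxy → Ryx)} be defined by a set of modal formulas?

Yes — defined by q → □◇q

The condition is symmetry. A defining modal formula is q → □◇q.
Suppose q→□◇q is valid. Take Rxy and set V(q)={x}. Then q at x, so □◇q at x, so ◇q at y, so some z with Ryz has q; z=x, i.e. Ryx.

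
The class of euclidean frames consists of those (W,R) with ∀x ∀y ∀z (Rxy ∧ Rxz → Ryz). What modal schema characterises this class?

This is the Euclidean property; the standard corresponding axiom is 5: ◇p → □◇p.

◇p → □◇p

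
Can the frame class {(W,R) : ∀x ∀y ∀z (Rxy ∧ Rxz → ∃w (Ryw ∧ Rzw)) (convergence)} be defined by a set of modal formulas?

The condition is convergence. A defining modal formula is ◇□q → □◇q.

Yes, by ◇□q → □◇q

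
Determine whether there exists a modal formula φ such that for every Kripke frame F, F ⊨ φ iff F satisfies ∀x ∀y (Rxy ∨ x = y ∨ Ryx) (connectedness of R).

If a class were modally definable it would be closed under disjoint unions (Goldblatt–Thomason).
Take 4 disjoint single-world reflexive frames: each is trivially connected, but their disjoint union has 4 worlds with no edge between distinct components, so it is not connected.
So no modal formula (or set of formulas) defines exactly the connected frames.

No — not modally definable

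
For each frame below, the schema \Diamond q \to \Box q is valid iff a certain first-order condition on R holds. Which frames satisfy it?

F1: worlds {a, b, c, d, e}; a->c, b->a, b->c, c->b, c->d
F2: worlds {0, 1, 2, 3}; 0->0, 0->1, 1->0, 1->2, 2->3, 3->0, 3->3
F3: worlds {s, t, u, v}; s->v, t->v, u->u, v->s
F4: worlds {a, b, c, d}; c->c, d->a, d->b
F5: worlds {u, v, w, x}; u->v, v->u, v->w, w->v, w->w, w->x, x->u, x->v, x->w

Frame correspondent (Sahlqvist): \forall x \forall y \forall z (Rxy \wedge Rxz \to y = z) — i.e. partial functionality.
F1: fails — b sees both a and c.
F2: fails — 0 sees both 0 and 1.
F3: satisfies the condition.
F4: fails — d sees both a and b.
F5: fails — v sees both u and w.

F3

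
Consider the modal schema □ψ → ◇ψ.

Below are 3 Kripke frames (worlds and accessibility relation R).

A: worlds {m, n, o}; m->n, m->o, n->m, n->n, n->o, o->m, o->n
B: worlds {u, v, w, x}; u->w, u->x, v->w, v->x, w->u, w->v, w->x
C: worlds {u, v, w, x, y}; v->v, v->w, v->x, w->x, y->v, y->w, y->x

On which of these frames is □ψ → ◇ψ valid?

A

This is the axiom for seriality; its first-order frame correspondent is ∀x ∃y Rxy.
A: holds.
B: fails — world x has no successor.
C: fails — world u has no successor.
Valid on: A.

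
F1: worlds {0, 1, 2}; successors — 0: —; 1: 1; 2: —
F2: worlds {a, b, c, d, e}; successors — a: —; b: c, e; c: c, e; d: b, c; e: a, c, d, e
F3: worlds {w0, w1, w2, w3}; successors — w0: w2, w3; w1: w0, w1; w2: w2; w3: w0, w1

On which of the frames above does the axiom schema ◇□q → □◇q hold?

F1

This is the axiom for convergence; its first-order frame correspondent is ∀x ∀y ∀z (Rxy ∧ Rxz → ∃w (Ryw ∧ Rzw)).
F1: condition met.
F2: fails — Ree and Rea but e and a have no common successor.
F3: fails — Rw0w2 and Rw0w3 but w2 and w3 have no common successor.
Valid on: F1.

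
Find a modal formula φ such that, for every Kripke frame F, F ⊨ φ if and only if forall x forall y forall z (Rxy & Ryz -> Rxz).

The condition is transitivity. The 4 schema □r → □□r defines it.
Suppose □r→□□r is valid. Take Rxy, Ryz and set V(r)={w : Rxw}. Then □r at x, so □□r at x, so □r at y, so r at z, i.e. Rxz.

□r → □□r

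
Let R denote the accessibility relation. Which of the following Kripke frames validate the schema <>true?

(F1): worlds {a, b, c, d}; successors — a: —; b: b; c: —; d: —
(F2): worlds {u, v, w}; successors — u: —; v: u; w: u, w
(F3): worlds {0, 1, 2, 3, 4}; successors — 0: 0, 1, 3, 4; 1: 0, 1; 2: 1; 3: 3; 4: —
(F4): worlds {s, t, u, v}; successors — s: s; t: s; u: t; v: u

Frame correspondent (Sahlqvist): forall x exists y Rxy — i.e. seriality.
(F1): fails — world a has no successor.
(F2): fails — world u has no successor.
(F3): fails — world 4 has no successor.
(F4): condition met.
Valid on: (F4).

(F4)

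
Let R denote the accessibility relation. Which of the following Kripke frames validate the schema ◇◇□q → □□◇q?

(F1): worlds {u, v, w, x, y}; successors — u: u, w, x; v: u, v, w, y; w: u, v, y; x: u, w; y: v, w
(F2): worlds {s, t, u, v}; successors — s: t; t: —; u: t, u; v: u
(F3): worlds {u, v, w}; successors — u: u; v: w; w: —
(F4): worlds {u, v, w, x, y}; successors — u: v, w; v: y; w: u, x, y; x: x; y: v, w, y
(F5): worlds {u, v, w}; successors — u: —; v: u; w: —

(F1), (F3), (F5)

The schema corresponds to a generalized confluence (Geach) condition: ∀x ∀y ∀z ((xR²y ∧ xR²z) → ∃w (yRw ∧ zRw)).
(F1): condition met.
(F2): fails — uR²t, uR²t but no w with tRw and tRw.
(F3): condition met.
(F4): fails — uR²u, uR²x but no t with uRt and xRt.
(F5): condition met.
Valid on: (F1), (F3), (F5).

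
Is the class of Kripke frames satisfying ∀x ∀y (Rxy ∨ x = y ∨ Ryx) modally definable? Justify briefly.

Modal frame validity is preserved under disjoint unions.
Take 3 disjoint single-world reflexive frames: each is trivially connected, but their disjoint union has 3 worlds with no edge between distinct components, so it is not connected.
So the class is not modally definable.

Not modally definable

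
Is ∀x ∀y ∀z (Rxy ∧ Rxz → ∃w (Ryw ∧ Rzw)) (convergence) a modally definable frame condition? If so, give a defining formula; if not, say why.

The condition is convergence. A defining modal formula is ◇□q → □◇q.

Yes — defined by ◇□q → □◇q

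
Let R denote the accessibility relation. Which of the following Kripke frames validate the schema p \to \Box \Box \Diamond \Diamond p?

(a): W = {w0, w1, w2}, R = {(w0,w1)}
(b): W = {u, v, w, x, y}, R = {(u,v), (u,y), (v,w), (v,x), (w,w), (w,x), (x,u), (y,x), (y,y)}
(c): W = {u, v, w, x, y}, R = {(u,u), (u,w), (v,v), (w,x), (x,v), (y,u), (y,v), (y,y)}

This is the axiom for a generalized confluence (Geach) condition; its first-order frame correspondent is \forall x \forall z (x R^2 z \to \exists w (x = w \wedge z R^2 w)).
(a): holds.
(b): fails — uR²x but no t with u=t and xR²t.
(c): fails — uR²w but no t with u=t and wR²t.

(a)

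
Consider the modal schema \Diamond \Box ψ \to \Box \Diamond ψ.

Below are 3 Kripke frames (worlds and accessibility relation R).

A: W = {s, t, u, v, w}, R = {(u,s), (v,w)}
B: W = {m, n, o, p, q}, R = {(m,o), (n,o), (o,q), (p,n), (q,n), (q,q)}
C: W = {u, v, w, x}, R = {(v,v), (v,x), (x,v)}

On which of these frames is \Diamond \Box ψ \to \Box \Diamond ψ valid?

Frame correspondent (Sahlqvist): \forall x \forall y \forall z (Rxy \wedge Rxz \to \exists w (Ryw \wedge Rzw)) — i.e. convergence.
A: fails — Rus and Rus but s and s have no common successor.
B: fails — Rqq and Rqn but q and n have no common successor.
C: satisfies the condition.

C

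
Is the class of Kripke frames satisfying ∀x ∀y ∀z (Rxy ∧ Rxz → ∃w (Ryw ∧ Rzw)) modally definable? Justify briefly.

Yes, by ◇□r → □◇r

Yes: it is convergence, defined by the .2 schema ◇□r → □◇r.
Suppose ◇□r→□◇r is valid. Take Rxy, Rxz and set V(r)={w : Ryw}. Then □r at y so ◇□r at x, so □◇r at x, so ◇r at z, giving w with Rzw and Ryw.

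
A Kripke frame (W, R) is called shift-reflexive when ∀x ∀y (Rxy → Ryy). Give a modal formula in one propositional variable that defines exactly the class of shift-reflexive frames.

□(□q → q)

A defining formula is □(□q → q) (the T□ axiom).
Suppose □(□q→q) is valid. Take Rxy and set V(q)={w : Ryw}. Then at y, □q holds; since □(□q→q) at x, □q→q at y, so q at y, i.e. Ryy.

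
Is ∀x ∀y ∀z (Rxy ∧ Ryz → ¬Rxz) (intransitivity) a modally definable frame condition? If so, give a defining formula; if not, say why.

If a class were modally definable it would be closed under surjective bounded morphisms (Goldblatt–Thomason).
The 7-cycle (worlds s,t,u,v,w,x,y with s→t→u→v→w→x→y→s) is intransitive. Mapping every world to a single reflexive point • is a surjective bounded morphism; the reflexive point is not intransitive (R••∧R•• but R••).
So the class is not modally definable.

Not definable by any modal formula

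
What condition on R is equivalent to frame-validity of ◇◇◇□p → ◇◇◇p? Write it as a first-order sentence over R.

∀x ∀y (xR³y → ∃w (yRw ∧ xR³w))

This is a Sahlqvist (Geach-type) schema ◇^3□^1p → □^0◇^3p.
Minimal-valuation argument: fix x; take any y with xR^3y and any z with xR^0z. Set V(p) to the set of worlds R-reachable from y in exactly 1 step. Then □^1p holds at y, so the antecedent holds at x; validity forces ◇^3p at z, giving a w with zR^3w and yR^1w.
First-order correspondent: ∀x ∀y (xR³y → ∃w (yRw ∧ xR³w)).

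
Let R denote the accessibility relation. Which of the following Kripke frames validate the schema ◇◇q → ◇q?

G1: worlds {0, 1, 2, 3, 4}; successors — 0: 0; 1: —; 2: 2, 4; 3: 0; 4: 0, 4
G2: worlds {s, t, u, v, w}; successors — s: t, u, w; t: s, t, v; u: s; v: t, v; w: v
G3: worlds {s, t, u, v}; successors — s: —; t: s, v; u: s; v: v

G3

This is the axiom for transitivity; its first-order frame correspondent is ∀x ∀y ∀z (Rxy ∧ Ryz → Rxz).
G1: fails — R24 and R40 but not R20.
G2: fails — Rus and Rsw but not Ruw.
G3: condition met.
Valid on: G3.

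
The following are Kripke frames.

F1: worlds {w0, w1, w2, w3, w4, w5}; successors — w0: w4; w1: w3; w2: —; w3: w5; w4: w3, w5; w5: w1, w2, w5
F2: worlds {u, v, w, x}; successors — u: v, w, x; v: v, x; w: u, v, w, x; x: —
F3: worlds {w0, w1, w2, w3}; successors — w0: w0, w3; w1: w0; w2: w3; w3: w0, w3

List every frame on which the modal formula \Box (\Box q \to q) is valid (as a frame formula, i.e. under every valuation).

F3

Frame correspondent (Sahlqvist): \forall x \forall y (Rxy \to Ryy) — i.e. shift-reflexivity.
F1: fails — Rw0w4 but not Rw4w4.
F2: fails — Rwu but not Ruu.
F3: condition met.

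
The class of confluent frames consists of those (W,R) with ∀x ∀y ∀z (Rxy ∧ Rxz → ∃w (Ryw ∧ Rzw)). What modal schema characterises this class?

This is convergence; the standard corresponding axiom is .2: ◇□s → □◇s.
Suppose ◇□s→□◇s is valid. Take Rxy, Rxz and set V(s)={w : Ryw}. Then □s at y so ◇□s at x, so □◇s at x, so ◇s at z, giving w with Rzw and Ryw.

◇□s → □◇s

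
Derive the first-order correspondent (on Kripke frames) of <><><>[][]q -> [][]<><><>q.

forall x forall y forall z ((x R^3 y & x R^2 z) -> exists w (y R^2 w & z R^3 w))

This is a Sahlqvist (Geach-type) schema ◇^3□^2q → □^2◇^3q.
First-order correspondent: forall x forall y forall z ((x R^3 y & x R^2 z) -> exists w (y R^2 w & z R^3 w)).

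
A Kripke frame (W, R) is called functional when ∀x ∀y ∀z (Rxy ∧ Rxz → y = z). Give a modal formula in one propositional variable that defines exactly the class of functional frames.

This is partial functionality; the standard corresponding axiom is CD: ◇s → □s.
Suppose ◇s→□s is valid. Take Rxy, Rxz and set V(s)={y}. Then ◇s at x, so □s at x, so s at z, i.e. z=y.

◇s → □s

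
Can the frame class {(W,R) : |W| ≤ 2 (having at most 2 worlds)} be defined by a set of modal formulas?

If a class were modally definable it would be closed under disjoint unions (Goldblatt–Thomason).
Any modal formula valid on each of 3 disjoint one-world frames is valid on their disjoint union (validity is preserved under disjoint unions). Each one-world frame has |W|=1≤2, but the union has |W|=3.
So no modal formula (or set of formulas) defines exactly the |W|≤2 frames.

Not definable by any modal formula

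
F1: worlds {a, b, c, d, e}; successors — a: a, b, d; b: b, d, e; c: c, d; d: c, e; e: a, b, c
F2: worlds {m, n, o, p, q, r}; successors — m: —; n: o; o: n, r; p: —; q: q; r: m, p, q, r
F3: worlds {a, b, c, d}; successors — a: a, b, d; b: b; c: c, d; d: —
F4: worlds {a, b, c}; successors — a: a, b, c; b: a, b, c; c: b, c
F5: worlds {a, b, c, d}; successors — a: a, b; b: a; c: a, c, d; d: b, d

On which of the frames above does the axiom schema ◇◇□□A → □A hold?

The schema corresponds to a generalized confluence (Geach) condition: ∀x ∀y ∀z ((xR²y ∧ xRz) → ∃w (yR²w ∧ z = w)).
F1: fails — aR²c, aRa but no w with cR²w and a=w.
F2: fails — nR²n, nRo but no w with nR²w and o=w.
F3: fails — aR²b, aRa but no w with bR²w and a=w.
F4: ✓.
F5: fails — cR²a, cRc but no w with aR²w and c=w.
Valid on: F4.

F4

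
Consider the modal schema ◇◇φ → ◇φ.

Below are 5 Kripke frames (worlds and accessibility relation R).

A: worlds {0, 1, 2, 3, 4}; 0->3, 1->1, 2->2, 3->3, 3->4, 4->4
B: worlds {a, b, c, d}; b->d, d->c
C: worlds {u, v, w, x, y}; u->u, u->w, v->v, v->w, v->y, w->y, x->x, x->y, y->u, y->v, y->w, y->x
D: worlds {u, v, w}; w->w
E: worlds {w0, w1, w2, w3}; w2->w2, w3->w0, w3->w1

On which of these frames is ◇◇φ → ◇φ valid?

This is the axiom for transitivity; its first-order frame correspondent is ∀x ∀y ∀z (Rxy ∧ Ryz → Rxz).
A: fails — R03 and R34 but not R04.
B: fails — Rbd and Rdc but not Rbc.
C: fails — Ryx and Rxy but not Ryy.
D: ✓.
E: ✓.
Valid on: D, E.

D, E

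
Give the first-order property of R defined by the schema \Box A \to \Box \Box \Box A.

This is a Sahlqvist (Geach-type) schema ◇^0□^1A → □^3◇^0A.
First-order correspondent: \forall x \forall z (x R^3 z \to \exists w (xRw \wedge z = w)).

\forall x \forall z (x R^3 z \to \exists w (xRw \wedge z = w))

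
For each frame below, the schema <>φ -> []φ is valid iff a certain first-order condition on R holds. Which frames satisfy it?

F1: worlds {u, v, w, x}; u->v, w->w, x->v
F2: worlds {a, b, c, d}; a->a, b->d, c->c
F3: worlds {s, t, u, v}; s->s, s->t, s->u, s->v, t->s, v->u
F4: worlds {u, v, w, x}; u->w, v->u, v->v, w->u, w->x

F1, F2

The schema corresponds to partial functionality: forall x forall y forall z (Rxy & Rxz -> y = z).
F1: condition met.
F2: condition met.
F3: fails — s sees both s and t.
F4: fails — v sees both u and v.
Valid on: F1, F2.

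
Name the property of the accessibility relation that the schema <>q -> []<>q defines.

the Euclidean property

Suppose ◇q→□◇q is valid. Take Rxy, Rxz and set V(q)={y}. Then ◇q at x, so □◇q at x, so ◇q at z, so some w with Rzw has q; w=y, i.e. Rzy. By symmetry of the argument, Ryz.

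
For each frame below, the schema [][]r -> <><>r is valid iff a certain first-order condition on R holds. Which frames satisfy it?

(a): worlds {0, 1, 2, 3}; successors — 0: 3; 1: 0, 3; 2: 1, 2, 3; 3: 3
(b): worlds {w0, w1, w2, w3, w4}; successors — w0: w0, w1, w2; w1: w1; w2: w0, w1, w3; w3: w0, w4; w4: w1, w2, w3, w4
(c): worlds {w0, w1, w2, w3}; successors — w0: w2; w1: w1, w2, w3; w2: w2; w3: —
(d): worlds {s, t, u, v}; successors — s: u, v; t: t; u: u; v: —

(a), (b)

Frame correspondent (Sahlqvist): forall x exists w (x R^2 w & x R^2 w) — i.e. a generalized confluence (Geach) condition.
(a): holds.
(b): holds.
(c): fails — at w3 but no w with w3R²w and w3R²w.
(d): fails — at v but no w with vR²w and vR²w.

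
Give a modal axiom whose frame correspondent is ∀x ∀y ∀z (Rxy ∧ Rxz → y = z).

This is partial functionality; the standard corresponding axiom is CD: ◇s → □s.

◇s → □s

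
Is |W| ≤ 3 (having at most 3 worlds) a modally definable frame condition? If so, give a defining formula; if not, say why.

Not definable by any modal formula

If a class were modally definable it would be closed under disjoint unions (Goldblatt–Thomason).
Any modal formula valid on each of 4 disjoint one-world frames is valid on their disjoint union (validity is preserved under disjoint unions). Each one-world frame has |W|=1≤3, but the union has |W|=4.
Hence having at most 3 worlds is not modally definable.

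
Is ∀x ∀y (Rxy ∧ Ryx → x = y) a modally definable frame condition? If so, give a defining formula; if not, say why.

Any modally definable frame class is closed under surjective bounded morphisms.
The 8-cycle (worlds w0,w1,w2,w3,w4,w5,w6,w7 with w0→w1→w2→w3→w4→w5→w6→w7→w0) is antisymmetric. Sending even-indexed worlds to • and odd-indexed worlds to ∘ is a surjective bounded morphism onto the two-world frame with •↔∘, which is not antisymmetric.
So no modal formula (or set of formulas) defines exactly the antisymmetric frames.

No — not modally definable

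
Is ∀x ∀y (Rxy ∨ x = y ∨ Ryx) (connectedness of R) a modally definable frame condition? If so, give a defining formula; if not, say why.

Any modally definable frame class is closed under disjoint unions.
Take 4 disjoint single-world reflexive frames: each is trivially connected, but their disjoint union has 4 worlds with no edge between distinct components, so it is not connected.
So no modal formula (or set of formulas) defines exactly the connected frames.

No — not modally definable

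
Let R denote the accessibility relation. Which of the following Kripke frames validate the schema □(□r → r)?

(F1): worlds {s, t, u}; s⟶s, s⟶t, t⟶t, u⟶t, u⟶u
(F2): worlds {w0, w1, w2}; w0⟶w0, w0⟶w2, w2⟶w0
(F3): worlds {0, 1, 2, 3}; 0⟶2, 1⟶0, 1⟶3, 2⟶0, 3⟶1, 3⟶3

The schema corresponds to shift-reflexivity: ∀x ∀y (Rxy → Ryy).
(F1): condition met.
(F2): fails — Rw0w2 but not Rw2w2.
(F3): fails — R10 but not R00.

(F1)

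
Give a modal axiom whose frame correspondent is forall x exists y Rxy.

□s → ◇s

This is seriality; the standard corresponding axiom is D: □s → ◇s.
Suppose □s→◇s is valid. At any x set V(s)=W. Then □s at x, so ◇s at x, so x has a successor.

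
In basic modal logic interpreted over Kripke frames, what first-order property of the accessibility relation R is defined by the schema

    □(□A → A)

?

shift-reflexivity: ∀x ∀y (Rxy → Ryy)

This schema is the T□ axiom.
Its frame correspondent is shift-reflexivity — ∀x ∀y (Rxy → Ryy).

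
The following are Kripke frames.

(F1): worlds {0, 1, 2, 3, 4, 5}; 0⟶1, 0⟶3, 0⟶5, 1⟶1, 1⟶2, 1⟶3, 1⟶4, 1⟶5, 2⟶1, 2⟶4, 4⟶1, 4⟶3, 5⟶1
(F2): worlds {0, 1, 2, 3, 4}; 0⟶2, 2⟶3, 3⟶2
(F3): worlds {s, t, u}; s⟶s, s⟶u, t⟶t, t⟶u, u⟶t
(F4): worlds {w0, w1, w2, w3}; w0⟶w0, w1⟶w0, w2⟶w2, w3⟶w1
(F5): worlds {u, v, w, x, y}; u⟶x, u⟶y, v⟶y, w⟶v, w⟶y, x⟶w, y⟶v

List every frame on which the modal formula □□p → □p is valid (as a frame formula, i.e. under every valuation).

(F1), (F3)

This is the axiom for density; its first-order frame correspondent is ∀x ∀y (Rxy → ∃z (Rxz ∧ Rzy)).
(F1): condition met.
(F2): fails — R23 but no z with R2z and Rz3.
(F3): condition met.
(F4): fails — Rw3w1 but no z with Rw3z and Rzw1.
(F5): fails — Rxw but no z with Rxz and Rzw.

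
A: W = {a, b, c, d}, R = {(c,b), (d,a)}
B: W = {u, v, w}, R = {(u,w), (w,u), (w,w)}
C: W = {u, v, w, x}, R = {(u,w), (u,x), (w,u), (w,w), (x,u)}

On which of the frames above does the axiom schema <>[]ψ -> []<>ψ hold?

Frame correspondent (Sahlqvist): forall x forall y forall z (Rxy & Rxz -> exists w (Ryw & Rzw)) — i.e. convergence.
A: fails — Rcb and Rcb but b and b have no common successor.
B: satisfies the condition.
C: satisfies the condition.
Valid on: B, C.

B, C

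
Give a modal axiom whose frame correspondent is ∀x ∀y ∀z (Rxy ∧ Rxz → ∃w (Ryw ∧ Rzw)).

A defining formula is ◇□ψ → □◇ψ (the .2 axiom).
Suppose ◇□ψ→□◇ψ is valid. Take Rxy, Rxz and set V(ψ)={w : Ryw}. Then □ψ at y so ◇□ψ at x, so □◇ψ at x, so ◇ψ at z, giving w with Rzw and Ryw.

◇□ψ → □◇ψ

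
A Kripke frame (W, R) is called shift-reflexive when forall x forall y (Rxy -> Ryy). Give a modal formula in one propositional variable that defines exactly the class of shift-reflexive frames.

This is shift-reflexivity; the standard corresponding axiom is T□: □(□q → q).
Suppose □(□q→q) is valid. Take Rxy and set V(q)={w : Ryw}. Then at y, □q holds; since □(□q→q) at x, □q→q at y, so q at y, i.e. Ryy.

□(□q → q)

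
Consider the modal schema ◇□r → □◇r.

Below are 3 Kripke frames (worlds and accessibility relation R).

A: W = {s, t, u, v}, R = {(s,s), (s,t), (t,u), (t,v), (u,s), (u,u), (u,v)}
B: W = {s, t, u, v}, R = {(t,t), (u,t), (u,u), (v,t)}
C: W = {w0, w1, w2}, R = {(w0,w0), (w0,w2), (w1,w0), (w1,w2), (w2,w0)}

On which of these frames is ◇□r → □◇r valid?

Frame correspondent (Sahlqvist): ∀x ∀y ∀z (Rxy ∧ Rxz → ∃w (Ryw ∧ Rzw)) — i.e. convergence.
A: fails — Rss and Rst but s and t have no common successor.
B: satisfies the condition.
C: satisfies the condition.
Valid on: B, C.

B, C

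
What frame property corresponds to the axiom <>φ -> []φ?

Partial functionality

Suppose ◇φ→□φ is valid. Take Rxy, Rxz and set V(φ)={y}. Then ◇φ at x, so □φ at x, so φ at z, i.e. z=y.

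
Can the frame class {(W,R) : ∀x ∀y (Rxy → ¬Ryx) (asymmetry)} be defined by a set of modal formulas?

No — not modally definable

Modal frame validity is preserved under surjective bounded morphisms.
The 5-cycle (worlds w0,w1,w2,w3,w4 with w0→w1→w2→w3→w4→w0) is asymmetric. Mapping every world to a single reflexive point • is a surjective bounded morphism, and the reflexive point is not asymmetric (R•• but asymmetry requires ¬R••).
Hence asymmetry is not modally definable.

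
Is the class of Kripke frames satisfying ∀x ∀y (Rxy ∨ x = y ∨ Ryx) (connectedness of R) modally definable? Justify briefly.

Modal frame validity is preserved under disjoint unions.
Take 4 disjoint single-world reflexive frames: each is trivially connected, but their disjoint union has 4 worlds with no edge between distinct components, so it is not connected.
So the class is not modally definable.

No — not modally definable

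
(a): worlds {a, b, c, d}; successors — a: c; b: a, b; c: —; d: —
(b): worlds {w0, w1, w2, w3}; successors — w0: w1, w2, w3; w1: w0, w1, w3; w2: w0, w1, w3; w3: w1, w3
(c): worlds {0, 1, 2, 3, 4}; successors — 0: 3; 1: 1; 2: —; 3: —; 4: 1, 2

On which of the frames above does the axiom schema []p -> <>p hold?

This is the axiom for seriality; its first-order frame correspondent is forall x exists y Rxy.
(a): fails — world c has no successor.
(b): satisfies the condition.
(c): fails — world 2 has no successor.

(b)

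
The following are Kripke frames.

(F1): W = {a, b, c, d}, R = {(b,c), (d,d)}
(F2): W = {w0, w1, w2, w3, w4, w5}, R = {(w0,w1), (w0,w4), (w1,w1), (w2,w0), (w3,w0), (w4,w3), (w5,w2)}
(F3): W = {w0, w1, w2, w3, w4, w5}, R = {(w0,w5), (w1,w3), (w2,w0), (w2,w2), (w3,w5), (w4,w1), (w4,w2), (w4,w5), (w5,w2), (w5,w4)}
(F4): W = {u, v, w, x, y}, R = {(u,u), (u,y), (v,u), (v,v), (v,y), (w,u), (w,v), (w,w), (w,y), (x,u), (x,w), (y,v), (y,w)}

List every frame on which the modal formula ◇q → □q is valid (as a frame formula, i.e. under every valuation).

(F1)

Frame correspondent (Sahlqvist): ∀x ∀y ∀z (Rxy ∧ Rxz → y = z) — i.e. partial functionality.
(F1): holds.
(F2): fails — w0 sees both w1 and w4.
(F3): fails — w2 sees both w0 and w2.
(F4): fails — u sees both u and y.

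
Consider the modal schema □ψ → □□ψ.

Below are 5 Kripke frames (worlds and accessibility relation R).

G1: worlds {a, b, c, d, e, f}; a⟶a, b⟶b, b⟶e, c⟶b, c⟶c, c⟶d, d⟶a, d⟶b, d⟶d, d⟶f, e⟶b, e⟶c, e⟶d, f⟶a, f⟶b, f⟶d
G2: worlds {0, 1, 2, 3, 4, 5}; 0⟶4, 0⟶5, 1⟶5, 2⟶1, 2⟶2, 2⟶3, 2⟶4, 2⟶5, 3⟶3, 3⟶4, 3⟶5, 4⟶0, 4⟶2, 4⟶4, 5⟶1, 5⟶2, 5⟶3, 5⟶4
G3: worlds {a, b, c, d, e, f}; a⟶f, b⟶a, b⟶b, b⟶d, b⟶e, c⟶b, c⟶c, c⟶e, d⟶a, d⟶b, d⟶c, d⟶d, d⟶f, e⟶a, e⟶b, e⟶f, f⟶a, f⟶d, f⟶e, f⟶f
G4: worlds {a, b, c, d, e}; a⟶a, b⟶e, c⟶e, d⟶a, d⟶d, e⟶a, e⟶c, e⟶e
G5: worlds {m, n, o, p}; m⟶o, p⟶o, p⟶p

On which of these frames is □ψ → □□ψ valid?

This is the axiom for transitivity; its first-order frame correspondent is ∀x ∀y ∀z (Rxy ∧ Ryz → Rxz).
G1: fails — Reb and Rbe but not Ree.
G2: fails — R34 and R40 but not R30.
G3: fails — Rdf and Rfe but not Rde.
G4: fails — Rce and Rea but not Rca.
G5: ✓.

G5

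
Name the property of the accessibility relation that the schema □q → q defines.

Suppose □q→q is valid. At any x set V(q)={w : Rxw}. Then □q holds at x, so q holds at x, i.e. Rxx.
Conversely, any frame satisfying ∀x Rxx validates the schema.
Frame condition: ∀x Rxx.

reflexivity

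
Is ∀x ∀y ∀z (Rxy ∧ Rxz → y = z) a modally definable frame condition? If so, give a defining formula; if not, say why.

Yes, by ◇r → □r

The condition is partial functionality. A defining modal formula is ◇r → □r.
Suppose ◇r→□r is valid. Take Rxy, Rxz and set V(r)={y}. Then ◇r at x, so □r at x, so r at z, i.e. z=y.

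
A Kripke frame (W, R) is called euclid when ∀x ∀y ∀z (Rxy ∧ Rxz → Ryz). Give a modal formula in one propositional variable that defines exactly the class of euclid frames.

This is the Euclidean property; the standard corresponding axiom is 5: ◇ψ → □◇ψ.
Suppose ◇ψ→□◇ψ is valid. Take Rxy, Rxz and set V(ψ)={y}. Then ◇ψ at x, so □◇ψ at x, so ◇ψ at z, so some w with Rzw has ψ; w=y, i.e. Rzy. By symmetry of the argument, Ryz.

◇ψ → □◇ψ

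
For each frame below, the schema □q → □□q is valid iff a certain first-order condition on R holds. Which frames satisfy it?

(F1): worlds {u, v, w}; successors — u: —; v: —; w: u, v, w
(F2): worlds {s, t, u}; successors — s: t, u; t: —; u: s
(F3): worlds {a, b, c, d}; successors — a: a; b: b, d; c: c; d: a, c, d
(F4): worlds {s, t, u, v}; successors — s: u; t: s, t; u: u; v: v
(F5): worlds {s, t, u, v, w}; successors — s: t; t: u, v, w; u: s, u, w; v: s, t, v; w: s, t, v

(F1)

Frame correspondent (Sahlqvist): ∀x ∀y ∀z (Rxy ∧ Ryz → Rxz) — i.e. transitivity.
(F1): condition met.
(F2): fails — Rsu and Rus but not Rss.
(F3): fails — Rbd and Rdc but not Rbc.
(F4): fails — Rts and Rsu but not Rtu.
(F5): fails — Rwt and Rtw but not Rww.
Valid on: (F1).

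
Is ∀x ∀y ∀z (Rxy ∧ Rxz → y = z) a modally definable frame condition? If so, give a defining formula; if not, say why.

The condition is partial functionality. A defining modal formula is ◇r → □r.

Definable; ◇r → □r defines it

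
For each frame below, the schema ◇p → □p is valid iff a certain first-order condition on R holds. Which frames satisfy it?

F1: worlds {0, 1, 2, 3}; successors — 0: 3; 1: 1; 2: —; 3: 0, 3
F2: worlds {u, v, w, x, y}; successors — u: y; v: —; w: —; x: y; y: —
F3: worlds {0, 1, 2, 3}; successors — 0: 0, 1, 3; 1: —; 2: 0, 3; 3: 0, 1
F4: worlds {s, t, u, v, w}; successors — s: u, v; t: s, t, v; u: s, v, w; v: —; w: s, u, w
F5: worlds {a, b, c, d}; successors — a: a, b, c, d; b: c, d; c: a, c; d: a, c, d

This is the axiom for partial functionality; its first-order frame correspondent is ∀x ∀y ∀z (Rxy ∧ Rxz → y = z).
F1: fails — 3 sees both 0 and 3.
F2: condition met.
F3: fails — 0 sees both 0 and 1.
F4: fails — s sees both u and v.
F5: fails — a sees both a and b.

F2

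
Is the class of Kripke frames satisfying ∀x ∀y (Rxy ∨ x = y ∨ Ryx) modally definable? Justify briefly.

Any modally definable frame class is closed under disjoint unions.
Take 3 disjoint single-world reflexive frames: each is trivially connected, but their disjoint union has 3 worlds with no edge between distinct components, so it is not connected.
So no modal formula (or set of formulas) defines exactly the connected frames.

No — not modally definable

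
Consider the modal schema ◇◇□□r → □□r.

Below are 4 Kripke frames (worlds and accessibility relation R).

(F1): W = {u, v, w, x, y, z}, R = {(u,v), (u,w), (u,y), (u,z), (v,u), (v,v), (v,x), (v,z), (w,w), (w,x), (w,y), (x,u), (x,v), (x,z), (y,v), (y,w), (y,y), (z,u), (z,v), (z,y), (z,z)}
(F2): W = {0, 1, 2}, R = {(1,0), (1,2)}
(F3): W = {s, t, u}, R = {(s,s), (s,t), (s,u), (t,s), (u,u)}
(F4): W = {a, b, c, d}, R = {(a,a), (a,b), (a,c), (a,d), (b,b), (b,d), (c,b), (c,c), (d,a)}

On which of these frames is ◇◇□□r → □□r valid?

Frame correspondent (Sahlqvist): ∀x ∀y ∀z ((xR²y ∧ xR²z) → ∃w (yR²w ∧ z = w)) — i.e. a generalized confluence (Geach) condition.
(F1): holds.
(F2): holds.
(F3): fails — sR²u, sR²s but no w with uR²w and s=w.
(F4): fails — aR²b, aR²c but no w with bR²w and c=w.

(F1), (F2)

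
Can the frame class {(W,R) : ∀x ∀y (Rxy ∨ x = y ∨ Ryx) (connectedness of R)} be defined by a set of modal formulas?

Modal frame validity is preserved under disjoint unions.
Take 3 disjoint single-world reflexive frames: each is trivially connected, but their disjoint union has 3 worlds with no edge between distinct components, so it is not connected.
Hence connectedness of R is not modally definable.

No — not modally definable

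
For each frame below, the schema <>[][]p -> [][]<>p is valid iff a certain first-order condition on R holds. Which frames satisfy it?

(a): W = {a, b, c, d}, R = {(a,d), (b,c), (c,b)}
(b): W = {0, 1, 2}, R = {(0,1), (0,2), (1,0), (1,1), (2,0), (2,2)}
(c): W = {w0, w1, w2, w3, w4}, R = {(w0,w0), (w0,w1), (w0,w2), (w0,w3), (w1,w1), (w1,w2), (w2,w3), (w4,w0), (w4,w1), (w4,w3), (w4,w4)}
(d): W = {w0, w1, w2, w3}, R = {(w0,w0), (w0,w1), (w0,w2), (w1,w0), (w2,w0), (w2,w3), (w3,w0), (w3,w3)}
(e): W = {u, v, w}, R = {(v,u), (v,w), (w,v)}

(a), (b), (d)

The schema corresponds to a generalized confluence (Geach) condition: forall x forall y forall z ((xRy & x R^2 z) -> exists w (y R^2 w & zRw)).
(a): holds.
(b): holds.
(c): fails — w0Rw0, w0R²w3 but no w with w0R²w and w3Rw.
(d): holds.
(e): fails — vRu, vR²v but no t with uR²t and vRt.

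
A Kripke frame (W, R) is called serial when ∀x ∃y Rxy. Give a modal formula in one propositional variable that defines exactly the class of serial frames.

□r → ◇r

The condition is seriality. The D schema □r → ◇r defines it.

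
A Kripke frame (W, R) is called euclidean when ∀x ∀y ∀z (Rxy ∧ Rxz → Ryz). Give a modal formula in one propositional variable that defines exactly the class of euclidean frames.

◇r → □◇r

This is the Euclidean property; the standard corresponding axiom is 5: ◇r → □◇r.
Suppose ◇r→□◇r is valid. Take Rxy, Rxz and set V(r)={y}. Then ◇r at x, so □◇r at x, so ◇r at z, so some w with Rzw has r; w=y, i.e. Rzy. By symmetry of the argument, Ryz.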